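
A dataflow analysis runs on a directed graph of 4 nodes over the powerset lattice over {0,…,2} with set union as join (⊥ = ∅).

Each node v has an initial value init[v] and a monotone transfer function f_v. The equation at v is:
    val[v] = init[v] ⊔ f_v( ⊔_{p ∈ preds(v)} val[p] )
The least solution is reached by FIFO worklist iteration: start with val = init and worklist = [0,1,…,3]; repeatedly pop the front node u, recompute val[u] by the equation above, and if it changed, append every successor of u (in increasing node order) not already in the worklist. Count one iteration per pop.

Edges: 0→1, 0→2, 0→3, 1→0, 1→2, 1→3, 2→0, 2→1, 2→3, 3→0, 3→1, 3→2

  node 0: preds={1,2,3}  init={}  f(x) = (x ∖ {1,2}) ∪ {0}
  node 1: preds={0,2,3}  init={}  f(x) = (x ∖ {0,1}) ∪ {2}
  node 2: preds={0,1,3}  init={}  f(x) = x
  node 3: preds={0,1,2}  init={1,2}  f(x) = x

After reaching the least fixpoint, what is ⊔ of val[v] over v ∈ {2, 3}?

Iteration log — 7 steps:
  step 1. node 0  ⊔preds={1,2}  new={0}  old={}  +wl: 
  step 2. node 1  ⊔preds={0,1,2}  new={2}  old={}  +wl: 0
  step 3. node 2  ⊔preds={0,1,2}  new={0,1,2}  old={}  +wl: 1
  step 4. node 3  ⊔preds={0,1,2}  new={0,1,2}  old={1,2}  +wl: 2
  step 5. node 0  ⊔preds={0,1,2}  new={0}  stable
  step 6. node 1  ⊔preds={0,1,2}  new={2}  stable
  step 7. node 2  ⊔preds={0,1,2}  new={0,1,2}  stable

Least fixpoint reached:
  node 0: {0}
  node 1: {2}
  node 2: {0,1,2}
  node 3: {0,1,2}

{0,1,2}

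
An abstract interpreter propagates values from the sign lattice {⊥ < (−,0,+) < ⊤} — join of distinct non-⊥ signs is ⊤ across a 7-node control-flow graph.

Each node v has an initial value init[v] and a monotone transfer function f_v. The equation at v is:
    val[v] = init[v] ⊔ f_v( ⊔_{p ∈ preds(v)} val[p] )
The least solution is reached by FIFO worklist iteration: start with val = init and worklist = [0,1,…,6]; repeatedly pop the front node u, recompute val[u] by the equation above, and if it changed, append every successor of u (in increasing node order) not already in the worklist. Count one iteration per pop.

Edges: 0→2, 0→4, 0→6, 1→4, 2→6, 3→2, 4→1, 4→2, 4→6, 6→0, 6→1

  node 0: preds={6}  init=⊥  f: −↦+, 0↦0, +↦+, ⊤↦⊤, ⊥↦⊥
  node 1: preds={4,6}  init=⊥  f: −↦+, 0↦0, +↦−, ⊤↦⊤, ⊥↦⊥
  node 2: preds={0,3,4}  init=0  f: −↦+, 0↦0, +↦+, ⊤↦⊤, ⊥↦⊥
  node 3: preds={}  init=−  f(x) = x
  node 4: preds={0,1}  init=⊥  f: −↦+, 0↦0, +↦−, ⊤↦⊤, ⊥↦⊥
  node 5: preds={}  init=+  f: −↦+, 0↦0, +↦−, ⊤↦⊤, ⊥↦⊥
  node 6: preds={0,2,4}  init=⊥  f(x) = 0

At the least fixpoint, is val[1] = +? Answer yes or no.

no

Iteration log — 14 steps:
  step 1. node 0  ⊔preds=⊥  new=⊥  stable
  step 2. node 1  ⊔preds=⊥  new=⊥  stable
  step 3. node 2  ⊔preds=−  new=⊤  old=0  +wl: 
  step 4. node 3  ⊔preds=⊥  new=−  stable
  step 5. node 4  ⊔preds=⊥  new=⊥  stable
  step 6. node 5  ⊔preds=⊥  new=+  stable
  step 7. node 6  ⊔preds=⊤  new=0  old=⊥  +wl: 0,1
  step 8. node 0  ⊔preds=0  new=0  old=⊥  +wl: 2,4,6
  step 9. node 1  ⊔preds=0  new=0  old=⊥  +wl: 
  step 10. node 2  ⊔preds=⊤  new=⊤  stable
  step 11. node 4  ⊔preds=0  new=0  old=⊥  +wl: 1,2
  step 12. node 6  ⊔preds=⊤  new=0  stable
  step 13. node 1  ⊔preds=0  new=0  stable
  step 14. node 2  ⊔preds=⊤  new=⊤  stable

Least fixpoint reached:
  node 0: 0
  node 1: 0
  node 2: ⊤
  node 3: −
  node 4: 0
  node 5: +
  node 6: 0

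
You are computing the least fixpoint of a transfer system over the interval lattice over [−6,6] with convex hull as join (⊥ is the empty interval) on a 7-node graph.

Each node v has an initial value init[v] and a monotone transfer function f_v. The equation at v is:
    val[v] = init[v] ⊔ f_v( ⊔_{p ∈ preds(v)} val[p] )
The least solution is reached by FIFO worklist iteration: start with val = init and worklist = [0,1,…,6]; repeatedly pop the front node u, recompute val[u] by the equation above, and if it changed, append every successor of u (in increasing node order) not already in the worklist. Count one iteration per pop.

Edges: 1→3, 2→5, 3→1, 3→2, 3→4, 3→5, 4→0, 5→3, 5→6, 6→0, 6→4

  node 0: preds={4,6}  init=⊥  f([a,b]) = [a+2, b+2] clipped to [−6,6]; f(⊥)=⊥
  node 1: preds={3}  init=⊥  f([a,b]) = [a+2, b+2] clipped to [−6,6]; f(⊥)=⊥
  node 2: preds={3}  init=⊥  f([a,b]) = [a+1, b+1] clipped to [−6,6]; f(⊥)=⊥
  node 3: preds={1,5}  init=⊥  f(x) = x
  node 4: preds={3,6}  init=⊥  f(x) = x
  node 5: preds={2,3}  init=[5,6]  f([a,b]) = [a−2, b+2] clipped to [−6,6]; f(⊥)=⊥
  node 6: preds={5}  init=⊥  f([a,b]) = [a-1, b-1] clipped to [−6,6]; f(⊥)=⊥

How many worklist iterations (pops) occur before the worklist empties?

Iteration log — 52 steps:
  step 1. node 0  ⊔preds=⊥  new=⊥  stable
  step 2. node 1  ⊔preds=⊥  new=⊥  stable
  step 3. node 2  ⊔preds=⊥  new=⊥  stable
  step 4. node 3  ⊔preds=[5,6]  new=[5,6]  old=⊥  +wl: 1,2
  step 5. node 4  ⊔preds=[5,6]  new=[5,6]  old=⊥  +wl: 0
  step 6. node 5  ⊔preds=[5,6]  new=[3,6]  old=[5,6]  +wl: 3
  step 7. node 6  ⊔preds=[3,6]  new=[2,5]  old=⊥  +wl: 4
  step 8. node 1  ⊔preds=[5,6]  new=[6,6]  old=⊥  +wl: 
  step 9. node 2  ⊔preds=[5,6]  new=[6,6]  old=⊥  +wl: 5
  step 10. node 0  ⊔preds=[2,6]  new=[4,6]  old=⊥  +wl: 
  step 11. node 3  ⊔preds=[3,6]  new=[3,6]  old=[5,6]  +wl: 1,2
  step 12. node 4  ⊔preds=[2,6]  new=[2,6]  old=[5,6]  +wl: 0
  step 13. node 5  ⊔preds=[3,6]  new=[1,6]  old=[3,6]  +wl: 3,6
  step 14. node 1  ⊔preds=[3,6]  new=[5,6]  old=[6,6]  +wl: 
  step 15. node 2  ⊔preds=[3,6]  new=[4,6]  old=[6,6]  +wl: 5
  step 16. node 0  ⊔preds=[2,6]  new=[4,6]  stable
  step 17. node 3  ⊔preds=[1,6]  new=[1,6]  old=[3,6]  +wl: 1,2,4
  step 18. node 6  ⊔preds=[1,6]  new=[0,5]  old=[2,5]  +wl: 0
  step 19. node 5  ⊔preds=[1,6]  new=[-1,6]  old=[1,6]  +wl: 3,6
  step 20. node 1  ⊔preds=[1,6]  new=[3,6]  old=[5,6]  +wl: 
  step 21. node 2  ⊔preds=[1,6]  new=[2,6]  old=[4,6]  +wl: 5
  step 22. node 4  ⊔preds=[0,6]  new=[0,6]  old=[2,6]  +wl: 
  step 23. node 0  ⊔preds=[0,6]  new=[2,6]  old=[4,6]  +wl: 
  step 24. node 3  ⊔preds=[-1,6]  new=[-1,6]  old=[1,6]  +wl: 1,2,4
  step 25. node 6  ⊔preds=[-1,6]  new=[-2,5]  old=[0,5]  +wl: 0
  step 26. node 5  ⊔preds=[-1,6]  new=[-3,6]  old=[-1,6]  +wl: 3,6
  step 27. node 1  ⊔preds=[-1,6]  new=[1,6]  old=[3,6]  +wl: 
  step 28. node 2  ⊔preds=[-1,6]  new=[0,6]  old=[2,6]  +wl: 5
  step 29. node 4  ⊔preds=[-2,6]  new=[-2,6]  old=[0,6]  +wl: 
  step 30. node 0  ⊔preds=[-2,6]  new=[0,6]  old=[2,6]  +wl: 
  step 31. node 3  ⊔preds=[-3,6]  new=[-3,6]  old=[-1,6]  +wl: 1,2,4
  step 32. node 6  ⊔preds=[-3,6]  new=[-4,5]  old=[-2,5]  +wl: 0
  step 33. node 5  ⊔preds=[-3,6]  new=[-5,6]  old=[-3,6]  +wl: 3,6
  step 34. node 1  ⊔preds=[-3,6]  new=[-1,6]  old=[1,6]  +wl: 
  step 35. node 2  ⊔preds=[-3,6]  new=[-2,6]  old=[0,6]  +wl: 5
  step 36. node 4  ⊔preds=[-4,6]  new=[-4,6]  old=[-2,6]  +wl: 
  step 37. node 0  ⊔preds=[-4,6]  new=[-2,6]  old=[0,6]  +wl: 
  step 38. node 3  ⊔preds=[-5,6]  new=[-5,6]  old=[-3,6]  +wl: 1,2,4
  step 39. node 6  ⊔preds=[-5,6]  new=[-6,5]  old=[-4,5]  +wl: 0
  step 40. node 5  ⊔preds=[-5,6]  new=[-6,6]  old=[-5,6]  +wl: 3,6
  step 41. node 1  ⊔preds=[-5,6]  new=[-3,6]  old=[-1,6]  +wl: 
  step 42. node 2  ⊔preds=[-5,6]  new=[-4,6]  old=[-2,6]  +wl: 5
  step 43. node 4  ⊔preds=[-6,6]  new=[-6,6]  old=[-4,6]  +wl: 
  step 44. node 0  ⊔preds=[-6,6]  new=[-4,6]  old=[-2,6]  +wl: 
  step 45. node 3  ⊔preds=[-6,6]  new=[-6,6]  old=[-5,6]  +wl: 1,2,4
  step 46. node 6  ⊔preds=[-6,6]  new=[-6,5]  stable
  step 47. node 5  ⊔preds=[-6,6]  new=[-6,6]  stable
  step 48. node 1  ⊔preds=[-6,6]  new=[-4,6]  old=[-3,6]  +wl: 3
  step 49. node 2  ⊔preds=[-6,6]  new=[-5,6]  old=[-4,6]  +wl: 5
  step 50. node 4  ⊔preds=[-6,6]  new=[-6,6]  stable
  step 51. node 3  ⊔preds=[-6,6]  new=[-6,6]  stable
  step 52. node 5  ⊔preds=[-6,6]  new=[-6,6]  stable

Least fixpoint reached:
  node 0: [-4,6]
  node 1: [-4,6]
  node 2: [-5,6]
  node 3: [-6,6]
  node 4: [-6,6]
  node 5: [-6,6]
  node 6: [-6,5]

52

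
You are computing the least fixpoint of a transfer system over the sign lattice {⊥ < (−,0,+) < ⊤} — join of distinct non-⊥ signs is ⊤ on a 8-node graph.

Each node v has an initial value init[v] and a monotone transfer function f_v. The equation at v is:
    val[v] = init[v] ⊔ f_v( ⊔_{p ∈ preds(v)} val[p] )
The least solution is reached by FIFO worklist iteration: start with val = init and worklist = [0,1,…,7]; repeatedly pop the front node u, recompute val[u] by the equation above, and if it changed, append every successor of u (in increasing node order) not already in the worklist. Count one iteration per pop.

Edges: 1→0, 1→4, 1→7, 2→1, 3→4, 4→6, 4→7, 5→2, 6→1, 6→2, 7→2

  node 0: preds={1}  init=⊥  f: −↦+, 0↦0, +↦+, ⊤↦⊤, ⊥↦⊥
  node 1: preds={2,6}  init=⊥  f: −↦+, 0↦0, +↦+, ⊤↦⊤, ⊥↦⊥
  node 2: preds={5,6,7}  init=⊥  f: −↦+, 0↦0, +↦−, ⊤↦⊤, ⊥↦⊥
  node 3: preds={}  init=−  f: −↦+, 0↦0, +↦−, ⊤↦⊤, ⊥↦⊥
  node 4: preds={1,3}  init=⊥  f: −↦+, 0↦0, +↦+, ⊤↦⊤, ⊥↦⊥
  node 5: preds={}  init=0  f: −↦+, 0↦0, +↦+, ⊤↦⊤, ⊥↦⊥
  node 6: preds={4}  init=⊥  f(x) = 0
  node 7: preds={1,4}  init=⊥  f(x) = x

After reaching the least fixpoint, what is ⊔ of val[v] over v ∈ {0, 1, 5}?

⊤

Worklist (19 pops):
  #1 pop 0: in=⊥ → ⊥ (no change)
  #2 pop 1: in=⊥ → ⊥ (no change)
  #3 pop 2: in=0 → 0 (was ⊥); enqueue [1]
  #4 pop 3: in=⊥ → − (no change)
  #5 pop 4: in=− → + (was ⊥); enqueue []
  #6 pop 5: in=⊥ → 0 (no change)
  #7 pop 6: in=+ → 0 (was ⊥); enqueue [2]
  #8 pop 7: in=+ → + (was ⊥); enqueue []
  #9 pop 1: in=0 → 0 (was ⊥); enqueue [0,4,7]
  #10 pop 2: in=⊤ → ⊤ (was 0); enqueue [1]
  #11 pop 0: in=0 → 0 (was ⊥); enqueue []
  #12 pop 4: in=⊤ → ⊤ (was +); enqueue [6]
  #13 pop 7: in=⊤ → ⊤ (was +); enqueue [2]
  #14 pop 1: in=⊤ → ⊤ (was 0); enqueue [0,4,7]
  #15 pop 6: in=⊤ → 0 (no change)
  #16 pop 2: in=⊤ → ⊤ (no change)
  #17 pop 0: in=⊤ → ⊤ (was 0); enqueue []
  #18 pop 4: in=⊤ → ⊤ (no change)
  #19 pop 7: in=⊤ → ⊤ (no change)

Fixpoint:
  val[0] = ⊤
  val[1] = ⊤
  val[2] = ⊤
  val[3] = −
  val[4] = ⊤
  val[5] = 0
  val[6] = 0
  val[7] = ⊤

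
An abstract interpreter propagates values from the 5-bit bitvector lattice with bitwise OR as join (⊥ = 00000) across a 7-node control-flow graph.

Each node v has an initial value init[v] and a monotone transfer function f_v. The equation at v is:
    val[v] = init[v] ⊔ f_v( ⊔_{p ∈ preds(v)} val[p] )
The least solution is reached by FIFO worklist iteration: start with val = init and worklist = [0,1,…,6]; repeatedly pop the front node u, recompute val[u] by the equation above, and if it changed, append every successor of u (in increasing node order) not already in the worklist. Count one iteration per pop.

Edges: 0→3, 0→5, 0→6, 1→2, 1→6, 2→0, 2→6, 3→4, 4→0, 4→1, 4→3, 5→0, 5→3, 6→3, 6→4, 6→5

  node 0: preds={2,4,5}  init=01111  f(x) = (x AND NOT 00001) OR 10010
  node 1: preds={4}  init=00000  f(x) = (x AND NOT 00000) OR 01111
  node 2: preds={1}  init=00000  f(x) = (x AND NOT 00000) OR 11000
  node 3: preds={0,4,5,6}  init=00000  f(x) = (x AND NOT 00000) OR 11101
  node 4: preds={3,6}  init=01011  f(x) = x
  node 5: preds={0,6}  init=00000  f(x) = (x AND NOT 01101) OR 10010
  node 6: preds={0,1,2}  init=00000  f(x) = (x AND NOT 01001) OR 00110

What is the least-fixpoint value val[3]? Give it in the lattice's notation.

11111

Iteration log — 14 steps:
  step 1. node 0  ⊔preds=01011  new=11111  old=01111  +wl: 
  step 2. node 1  ⊔preds=01011  new=01111  old=00000  +wl: 
  step 3. node 2  ⊔preds=01111  new=11111  old=00000  +wl: 0
  step 4. node 3  ⊔preds=11111  new=11111  old=00000  +wl: 
  step 5. node 4  ⊔preds=11111  new=11111  old=01011  +wl: 1,3
  step 6. node 5  ⊔preds=11111  new=10010  old=00000  +wl: 
  step 7. node 6  ⊔preds=11111  new=10110  old=00000  +wl: 4,5
  step 8. node 0  ⊔preds=11111  new=11111  stable
  step 9. node 1  ⊔preds=11111  new=11111  old=01111  +wl: 2,6
  step 10. node 3  ⊔preds=11111  new=11111  stable
  step 11. node 4  ⊔preds=11111  new=11111  stable
  step 12. node 5  ⊔preds=11111  new=10010  stable
  step 13. node 2  ⊔preds=11111  new=11111  stable
  step 14. node 6  ⊔preds=11111  new=10110  stable

Least fixpoint reached:
  node 0: 11111
  node 1: 11111
  node 2: 11111
  node 3: 11111
  node 4: 11111
  node 5: 10010
  node 6: 10110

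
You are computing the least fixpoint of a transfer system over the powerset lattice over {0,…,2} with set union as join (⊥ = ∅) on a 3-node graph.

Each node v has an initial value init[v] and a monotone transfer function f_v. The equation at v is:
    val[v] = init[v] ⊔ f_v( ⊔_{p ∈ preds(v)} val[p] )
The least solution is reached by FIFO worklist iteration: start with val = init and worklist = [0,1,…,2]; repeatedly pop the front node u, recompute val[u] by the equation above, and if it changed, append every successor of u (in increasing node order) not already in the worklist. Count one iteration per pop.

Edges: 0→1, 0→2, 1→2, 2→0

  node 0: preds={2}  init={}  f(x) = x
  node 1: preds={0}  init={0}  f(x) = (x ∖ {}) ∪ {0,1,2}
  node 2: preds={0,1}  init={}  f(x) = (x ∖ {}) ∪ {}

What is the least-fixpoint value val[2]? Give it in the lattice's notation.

Worklist (6 pops):
  #1 pop 0: in={} → {} (no change)
  #2 pop 1: in={} → {0,1,2} (was {0}); enqueue []
  #3 pop 2: in={0,1,2} → {0,1,2} (was {}); enqueue [0]
  #4 pop 0: in={0,1,2} → {0,1,2} (was {}); enqueue [1,2]
  #5 pop 1: in={0,1,2} → {0,1,2} (no change)
  #6 pop 2: in={0,1,2} → {0,1,2} (no change)

Fixpoint:
  val[0] = {0,1,2}
  val[1] = {0,1,2}
  val[2] = {0,1,2}

{0,1,2}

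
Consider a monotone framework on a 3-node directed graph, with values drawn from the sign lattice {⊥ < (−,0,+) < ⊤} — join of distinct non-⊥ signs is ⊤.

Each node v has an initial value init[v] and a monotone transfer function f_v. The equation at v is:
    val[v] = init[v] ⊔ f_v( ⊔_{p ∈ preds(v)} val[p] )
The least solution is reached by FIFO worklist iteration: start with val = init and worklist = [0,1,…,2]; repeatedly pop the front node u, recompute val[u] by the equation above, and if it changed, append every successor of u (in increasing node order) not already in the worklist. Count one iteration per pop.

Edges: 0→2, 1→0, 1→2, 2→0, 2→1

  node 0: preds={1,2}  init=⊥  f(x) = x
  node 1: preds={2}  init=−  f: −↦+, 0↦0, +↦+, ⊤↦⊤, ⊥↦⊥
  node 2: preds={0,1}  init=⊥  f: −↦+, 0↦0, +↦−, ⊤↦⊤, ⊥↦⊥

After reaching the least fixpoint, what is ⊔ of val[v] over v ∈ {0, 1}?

⊤

Worklist (8 pops):
  #1 pop 0: in=− → − (was ⊥); enqueue []
  #2 pop 1: in=⊥ → − (no change)
  #3 pop 2: in=− → + (was ⊥); enqueue [0,1]
  #4 pop 0: in=⊤ → ⊤ (was −); enqueue [2]
  #5 pop 1: in=+ → ⊤ (was −); enqueue [0]
  #6 pop 2: in=⊤ → ⊤ (was +); enqueue [1]
  #7 pop 0: in=⊤ → ⊤ (no change)
  #8 pop 1: in=⊤ → ⊤ (no change)

Fixpoint:
  val[0] = ⊤
  val[1] = ⊤
  val[2] = ⊤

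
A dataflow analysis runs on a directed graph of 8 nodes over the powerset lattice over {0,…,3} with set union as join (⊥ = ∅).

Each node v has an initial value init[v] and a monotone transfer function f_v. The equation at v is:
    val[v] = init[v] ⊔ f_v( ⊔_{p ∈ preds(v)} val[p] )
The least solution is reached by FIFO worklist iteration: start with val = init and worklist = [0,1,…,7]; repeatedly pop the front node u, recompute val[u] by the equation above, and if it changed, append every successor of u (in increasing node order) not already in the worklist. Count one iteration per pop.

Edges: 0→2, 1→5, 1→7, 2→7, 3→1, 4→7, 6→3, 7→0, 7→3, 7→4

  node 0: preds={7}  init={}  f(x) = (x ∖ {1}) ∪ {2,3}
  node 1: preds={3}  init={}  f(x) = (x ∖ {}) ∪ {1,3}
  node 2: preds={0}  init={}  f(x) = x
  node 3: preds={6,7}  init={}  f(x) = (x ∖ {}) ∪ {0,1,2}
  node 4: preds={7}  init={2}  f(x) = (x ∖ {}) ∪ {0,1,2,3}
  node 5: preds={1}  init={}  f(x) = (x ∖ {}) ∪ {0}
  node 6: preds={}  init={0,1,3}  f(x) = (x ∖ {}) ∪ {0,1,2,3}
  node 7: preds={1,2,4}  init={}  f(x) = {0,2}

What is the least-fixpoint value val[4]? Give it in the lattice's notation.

{0,1,2,3}

Trace (16 dequeues):
  [1] u=0 | in {} | out {2,3} | prev {} | push {}
  [2] u=1 | in {} | out {1,3} | prev {} | push {}
  [3] u=2 | in {2,3} | out {2,3} | prev {} | push {}
  [4] u=3 | in {0,1,3} | out {0,1,2,3} | prev {} | push {1}
  [5] u=4 | in {} | out {0,1,2,3} | prev {2} | push {}
  [6] u=5 | in {1,3} | out {0,1,3} | prev {} | push {}
  [7] u=6 | in {} | out {0,1,2,3} | prev {0,1,3} | push {3}
  [8] u=7 | in {0,1,2,3} | out {0,2} | prev {} | push {0,4}
  [9] u=1 | in {0,1,2,3} | out {0,1,2,3} | prev {1,3} | push {5,7}
  [10] u=3 | in {0,1,2,3} | out {0,1,2,3} | ==
  [11] u=0 | in {0,2} | out {0,2,3} | prev {2,3} | push {2}
  [12] u=4 | in {0,2} | out {0,1,2,3} | ==
  [13] u=5 | in {0,1,2,3} | out {0,1,2,3} | prev {0,1,3} | push {}
  [14] u=7 | in {0,1,2,3} | out {0,2} | ==
  [15] u=2 | in {0,2,3} | out {0,2,3} | prev {2,3} | push {7}
  [16] u=7 | in {0,1,2,3} | out {0,2} | ==

Converged values:
  [0] {0,2,3}
  [1] {0,1,2,3}
  [2] {0,2,3}
  [3] {0,1,2,3}
  [4] {0,1,2,3}
  [5] {0,1,2,3}
  [6] {0,1,2,3}
  [7] {0,2}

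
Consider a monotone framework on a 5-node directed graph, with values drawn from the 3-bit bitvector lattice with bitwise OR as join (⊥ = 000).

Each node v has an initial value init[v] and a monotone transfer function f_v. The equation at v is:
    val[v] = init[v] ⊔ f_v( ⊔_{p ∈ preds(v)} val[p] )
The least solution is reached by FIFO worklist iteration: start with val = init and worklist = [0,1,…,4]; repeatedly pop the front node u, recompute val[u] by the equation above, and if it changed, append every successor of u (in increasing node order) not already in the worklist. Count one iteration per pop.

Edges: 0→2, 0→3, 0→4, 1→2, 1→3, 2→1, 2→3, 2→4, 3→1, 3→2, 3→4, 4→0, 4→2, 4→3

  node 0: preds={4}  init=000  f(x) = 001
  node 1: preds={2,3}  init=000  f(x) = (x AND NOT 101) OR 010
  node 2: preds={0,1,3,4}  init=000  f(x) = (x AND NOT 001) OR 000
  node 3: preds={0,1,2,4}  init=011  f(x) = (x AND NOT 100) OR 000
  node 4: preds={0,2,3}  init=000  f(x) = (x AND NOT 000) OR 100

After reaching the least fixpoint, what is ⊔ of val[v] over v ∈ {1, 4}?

111

Iteration log — 11 steps:
  step 1. node 0  ⊔preds=000  new=001  old=000  +wl: 
  step 2. node 1  ⊔preds=011  new=010  old=000  +wl: 
  step 3. node 2  ⊔preds=011  new=010  old=000  +wl: 1
  step 4. node 3  ⊔preds=011  new=011  stable
  step 5. node 4  ⊔preds=011  new=111  old=000  +wl: 0,2,3
  step 6. node 1  ⊔preds=011  new=010  stable
  step 7. node 0  ⊔preds=111  new=001  stable
  step 8. node 2  ⊔preds=111  new=110  old=010  +wl: 1,4
  step 9. node 3  ⊔preds=111  new=011  stable
  step 10. node 1  ⊔preds=111  new=010  stable
  step 11. node 4  ⊔preds=111  new=111  stable

Least fixpoint reached:
  node 0: 001
  node 1: 010
  node 2: 110
  node 3: 011
  node 4: 111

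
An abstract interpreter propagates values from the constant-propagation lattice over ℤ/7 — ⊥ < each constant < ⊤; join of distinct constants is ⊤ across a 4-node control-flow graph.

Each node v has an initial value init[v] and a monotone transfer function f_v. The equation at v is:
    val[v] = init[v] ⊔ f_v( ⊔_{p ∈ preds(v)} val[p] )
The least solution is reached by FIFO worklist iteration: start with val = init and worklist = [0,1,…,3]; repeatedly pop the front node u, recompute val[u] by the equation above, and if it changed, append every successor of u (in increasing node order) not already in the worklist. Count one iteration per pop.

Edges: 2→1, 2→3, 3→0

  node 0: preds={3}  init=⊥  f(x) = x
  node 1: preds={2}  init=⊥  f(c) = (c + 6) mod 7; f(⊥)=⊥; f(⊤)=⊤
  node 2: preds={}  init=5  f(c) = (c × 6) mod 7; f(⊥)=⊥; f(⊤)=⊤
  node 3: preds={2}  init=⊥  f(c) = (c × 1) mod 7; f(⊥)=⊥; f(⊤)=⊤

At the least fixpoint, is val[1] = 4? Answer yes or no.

Iteration log — 5 steps:
  step 1. node 0  ⊔preds=⊥  new=⊥  stable
  step 2. node 1  ⊔preds=5  new=4  old=⊥  +wl: 
  step 3. node 2  ⊔preds=⊥  new=5  stable
  step 4. node 3  ⊔preds=5  new=5  old=⊥  +wl: 0
  step 5. node 0  ⊔preds=5  new=5  old=⊥  +wl: 

Least fixpoint reached:
  node 0: 5
  node 1: 4
  node 2: 5
  node 3: 5

yes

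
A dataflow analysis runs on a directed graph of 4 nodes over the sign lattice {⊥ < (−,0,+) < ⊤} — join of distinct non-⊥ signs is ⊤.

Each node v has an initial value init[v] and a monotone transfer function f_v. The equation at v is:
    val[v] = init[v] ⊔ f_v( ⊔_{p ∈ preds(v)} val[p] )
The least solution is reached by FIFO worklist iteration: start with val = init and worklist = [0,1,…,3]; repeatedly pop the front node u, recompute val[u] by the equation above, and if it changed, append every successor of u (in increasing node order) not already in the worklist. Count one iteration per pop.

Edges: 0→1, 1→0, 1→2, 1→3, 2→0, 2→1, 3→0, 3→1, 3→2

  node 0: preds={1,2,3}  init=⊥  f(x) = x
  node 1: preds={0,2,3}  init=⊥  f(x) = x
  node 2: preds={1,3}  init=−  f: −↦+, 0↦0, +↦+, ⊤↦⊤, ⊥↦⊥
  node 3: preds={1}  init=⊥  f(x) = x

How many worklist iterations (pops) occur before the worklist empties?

12

Iteration log — 12 steps:
  step 1. node 0  ⊔preds=−  new=−  old=⊥  +wl: 
  step 2. node 1  ⊔preds=−  new=−  old=⊥  +wl: 0
  step 3. node 2  ⊔preds=−  new=⊤  old=−  +wl: 1
  step 4. node 3  ⊔preds=−  new=−  old=⊥  +wl: 2
  step 5. node 0  ⊔preds=⊤  new=⊤  old=−  +wl: 
  step 6. node 1  ⊔preds=⊤  new=⊤  old=−  +wl: 0,3
  step 7. node 2  ⊔preds=⊤  new=⊤  stable
  step 8. node 0  ⊔preds=⊤  new=⊤  stable
  step 9. node 3  ⊔preds=⊤  new=⊤  old=−  +wl: 0,1,2
  step 10. node 0  ⊔preds=⊤  new=⊤  stable
  step 11. node 1  ⊔preds=⊤  new=⊤  stable
  step 12. node 2  ⊔preds=⊤  new=⊤  stable

Least fixpoint reached:
  node 0: ⊤
  node 1: ⊤
  node 2: ⊤
  node 3: ⊤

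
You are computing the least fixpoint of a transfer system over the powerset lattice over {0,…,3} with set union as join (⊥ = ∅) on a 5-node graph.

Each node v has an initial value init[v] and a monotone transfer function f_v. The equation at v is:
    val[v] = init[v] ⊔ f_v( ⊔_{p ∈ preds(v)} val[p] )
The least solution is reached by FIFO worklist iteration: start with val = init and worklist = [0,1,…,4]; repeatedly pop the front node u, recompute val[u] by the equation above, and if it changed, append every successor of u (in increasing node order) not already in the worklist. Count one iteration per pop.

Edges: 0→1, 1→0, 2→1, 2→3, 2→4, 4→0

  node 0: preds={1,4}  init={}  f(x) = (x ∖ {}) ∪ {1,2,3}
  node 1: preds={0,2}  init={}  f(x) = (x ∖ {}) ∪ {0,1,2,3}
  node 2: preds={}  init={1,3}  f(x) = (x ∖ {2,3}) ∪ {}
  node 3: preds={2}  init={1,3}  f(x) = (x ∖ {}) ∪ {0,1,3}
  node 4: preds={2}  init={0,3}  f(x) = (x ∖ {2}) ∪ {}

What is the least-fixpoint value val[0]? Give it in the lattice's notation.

Trace (6 dequeues):
  [1] u=0 | in {0,3} | out {0,1,2,3} | prev {} | push {}
  [2] u=1 | in {0,1,2,3} | out {0,1,2,3} | prev {} | push {0}
  [3] u=2 | in {} | out {1,3} | ==
  [4] u=3 | in {1,3} | out {0,1,3} | prev {1,3} | push {}
  [5] u=4 | in {1,3} | out {0,1,3} | prev {0,3} | push {}
  [6] u=0 | in {0,1,2,3} | out {0,1,2,3} | ==

Converged values:
  [0] {0,1,2,3}
  [1] {0,1,2,3}
  [2] {1,3}
  [3] {0,1,3}
  [4] {0,1,3}

{0,1,2,3}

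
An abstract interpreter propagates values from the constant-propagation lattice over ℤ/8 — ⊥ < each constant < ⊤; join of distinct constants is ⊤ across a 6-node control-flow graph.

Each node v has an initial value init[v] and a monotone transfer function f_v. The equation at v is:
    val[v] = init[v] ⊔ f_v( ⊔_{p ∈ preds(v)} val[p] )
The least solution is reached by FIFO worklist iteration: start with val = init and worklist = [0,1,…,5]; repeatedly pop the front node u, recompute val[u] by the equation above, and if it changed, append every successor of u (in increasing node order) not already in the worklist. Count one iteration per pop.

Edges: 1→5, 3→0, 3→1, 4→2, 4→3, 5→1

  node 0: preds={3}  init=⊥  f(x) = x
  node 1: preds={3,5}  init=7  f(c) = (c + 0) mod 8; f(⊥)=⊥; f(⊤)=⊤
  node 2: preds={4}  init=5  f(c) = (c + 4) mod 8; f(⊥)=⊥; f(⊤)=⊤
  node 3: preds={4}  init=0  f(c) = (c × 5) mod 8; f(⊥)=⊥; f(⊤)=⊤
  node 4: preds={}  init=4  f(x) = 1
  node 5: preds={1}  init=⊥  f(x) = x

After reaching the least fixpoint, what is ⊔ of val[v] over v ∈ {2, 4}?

Worklist (10 pops):
  #1 pop 0: in=0 → 0 (was ⊥); enqueue []
  #2 pop 1: in=0 → ⊤ (was 7); enqueue []
  #3 pop 2: in=4 → ⊤ (was 5); enqueue []
  #4 pop 3: in=4 → ⊤ (was 0); enqueue [0,1]
  #5 pop 4: in=⊥ → ⊤ (was 4); enqueue [2,3]
  #6 pop 5: in=⊤ → ⊤ (was ⊥); enqueue []
  #7 pop 0: in=⊤ → ⊤ (was 0); enqueue []
  #8 pop 1: in=⊤ → ⊤ (no change)
  #9 pop 2: in=⊤ → ⊤ (no change)
  #10 pop 3: in=⊤ → ⊤ (no change)

Fixpoint:
  val[0] = ⊤
  val[1] = ⊤
  val[2] = ⊤
  val[3] = ⊤
  val[4] = ⊤
  val[5] = ⊤

⊤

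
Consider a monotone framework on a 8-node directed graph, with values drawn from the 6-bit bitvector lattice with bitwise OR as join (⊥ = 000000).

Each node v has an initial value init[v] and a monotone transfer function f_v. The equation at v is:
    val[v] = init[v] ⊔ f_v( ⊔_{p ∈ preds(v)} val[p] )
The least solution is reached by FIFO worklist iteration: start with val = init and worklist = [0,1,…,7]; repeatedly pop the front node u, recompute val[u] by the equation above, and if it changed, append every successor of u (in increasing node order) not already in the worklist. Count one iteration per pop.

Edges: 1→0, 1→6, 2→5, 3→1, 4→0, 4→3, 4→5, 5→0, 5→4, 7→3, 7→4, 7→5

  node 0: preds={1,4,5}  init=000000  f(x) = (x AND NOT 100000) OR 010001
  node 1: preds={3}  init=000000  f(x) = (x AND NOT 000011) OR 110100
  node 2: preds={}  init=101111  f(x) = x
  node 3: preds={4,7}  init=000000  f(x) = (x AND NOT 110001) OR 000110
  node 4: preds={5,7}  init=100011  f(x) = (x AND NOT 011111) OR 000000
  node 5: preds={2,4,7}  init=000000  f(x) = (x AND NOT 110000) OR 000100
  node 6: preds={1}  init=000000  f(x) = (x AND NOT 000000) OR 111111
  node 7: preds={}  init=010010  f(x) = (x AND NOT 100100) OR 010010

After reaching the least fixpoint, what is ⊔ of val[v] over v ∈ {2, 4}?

Worklist (11 pops):
  #1 pop 0: in=100011 → 010011 (was 000000); enqueue []
  #2 pop 1: in=000000 → 110100 (was 000000); enqueue [0]
  #3 pop 2: in=000000 → 101111 (no change)
  #4 pop 3: in=110011 → 000110 (was 000000); enqueue [1]
  #5 pop 4: in=010010 → 100011 (no change)
  #6 pop 5: in=111111 → 001111 (was 000000); enqueue [4]
  #7 pop 6: in=110100 → 111111 (was 000000); enqueue []
  #8 pop 7: in=000000 → 010010 (no change)
  #9 pop 0: in=111111 → 011111 (was 010011); enqueue []
  #10 pop 1: in=000110 → 110100 (no change)
  #11 pop 4: in=011111 → 100011 (no change)

Fixpoint:
  val[0] = 011111
  val[1] = 110100
  val[2] = 101111
  val[3] = 000110
  val[4] = 100011
  val[5] = 001111
  val[6] = 111111
  val[7] = 010010

101111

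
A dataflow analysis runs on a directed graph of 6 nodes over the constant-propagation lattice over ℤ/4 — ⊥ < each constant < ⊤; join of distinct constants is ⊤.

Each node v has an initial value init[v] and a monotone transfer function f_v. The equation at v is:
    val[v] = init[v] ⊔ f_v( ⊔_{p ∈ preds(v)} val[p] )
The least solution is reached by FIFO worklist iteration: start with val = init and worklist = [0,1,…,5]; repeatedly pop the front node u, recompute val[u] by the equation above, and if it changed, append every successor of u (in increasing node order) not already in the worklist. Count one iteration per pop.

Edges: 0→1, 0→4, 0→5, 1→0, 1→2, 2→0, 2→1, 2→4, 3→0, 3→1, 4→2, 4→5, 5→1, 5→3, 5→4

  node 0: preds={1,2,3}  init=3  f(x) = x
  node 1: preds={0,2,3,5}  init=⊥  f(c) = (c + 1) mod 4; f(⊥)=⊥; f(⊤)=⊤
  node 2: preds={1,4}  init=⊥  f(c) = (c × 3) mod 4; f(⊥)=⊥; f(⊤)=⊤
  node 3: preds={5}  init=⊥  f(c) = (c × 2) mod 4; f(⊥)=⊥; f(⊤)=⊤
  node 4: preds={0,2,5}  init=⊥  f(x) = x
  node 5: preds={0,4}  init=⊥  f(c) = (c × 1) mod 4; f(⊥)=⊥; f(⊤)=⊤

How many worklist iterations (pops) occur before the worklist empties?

Worklist (14 pops):
  #1 pop 0: in=⊥ → 3 (no change)
  #2 pop 1: in=3 → 0 (was ⊥); enqueue [0]
  #3 pop 2: in=0 → 0 (was ⊥); enqueue [1]
  #4 pop 3: in=⊥ → ⊥ (no change)
  #5 pop 4: in=⊤ → ⊤ (was ⊥); enqueue [2]
  #6 pop 5: in=⊤ → ⊤ (was ⊥); enqueue [3,4]
  #7 pop 0: in=0 → ⊤ (was 3); enqueue [5]
  #8 pop 1: in=⊤ → ⊤ (was 0); enqueue [0]
  #9 pop 2: in=⊤ → ⊤ (was 0); enqueue [1]
  #10 pop 3: in=⊤ → ⊤ (was ⊥); enqueue []
  #11 pop 4: in=⊤ → ⊤ (no change)
  #12 pop 5: in=⊤ → ⊤ (no change)
  #13 pop 0: in=⊤ → ⊤ (no change)
  #14 pop 1: in=⊤ → ⊤ (no change)

Fixpoint:
  val[0] = ⊤
  val[1] = ⊤
  val[2] = ⊤
  val[3] = ⊤
  val[4] = ⊤
  val[5] = ⊤

14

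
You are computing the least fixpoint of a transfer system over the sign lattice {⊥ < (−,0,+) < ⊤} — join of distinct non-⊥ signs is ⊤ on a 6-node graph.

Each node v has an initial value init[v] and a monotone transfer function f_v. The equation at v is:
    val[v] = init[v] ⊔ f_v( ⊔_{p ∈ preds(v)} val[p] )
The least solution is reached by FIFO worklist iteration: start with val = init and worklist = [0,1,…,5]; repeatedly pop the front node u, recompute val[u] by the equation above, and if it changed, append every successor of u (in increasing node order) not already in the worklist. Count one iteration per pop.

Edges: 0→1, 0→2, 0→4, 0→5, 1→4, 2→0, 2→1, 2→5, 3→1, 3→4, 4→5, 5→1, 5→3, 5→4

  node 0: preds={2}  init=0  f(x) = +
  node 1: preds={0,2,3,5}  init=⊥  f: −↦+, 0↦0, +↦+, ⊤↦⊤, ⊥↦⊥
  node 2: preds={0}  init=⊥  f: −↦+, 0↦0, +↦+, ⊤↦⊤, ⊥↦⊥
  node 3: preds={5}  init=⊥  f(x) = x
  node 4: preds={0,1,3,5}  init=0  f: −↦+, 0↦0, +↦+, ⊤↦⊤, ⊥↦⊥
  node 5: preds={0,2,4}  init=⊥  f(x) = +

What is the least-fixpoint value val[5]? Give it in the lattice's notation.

Iteration log — 11 steps:
  step 1. node 0  ⊔preds=⊥  new=⊤  old=0  +wl: 
  step 2. node 1  ⊔preds=⊤  new=⊤  old=⊥  +wl: 
  step 3. node 2  ⊔preds=⊤  new=⊤  old=⊥  +wl: 0,1
  step 4. node 3  ⊔preds=⊥  new=⊥  stable
  step 5. node 4  ⊔preds=⊤  new=⊤  old=0  +wl: 
  step 6. node 5  ⊔preds=⊤  new=+  old=⊥  +wl: 3,4
  step 7. node 0  ⊔preds=⊤  new=⊤  stable
  step 8. node 1  ⊔preds=⊤  new=⊤  stable
  step 9. node 3  ⊔preds=+  new=+  old=⊥  +wl: 1
  step 10. node 4  ⊔preds=⊤  new=⊤  stable
  step 11. node 1  ⊔preds=⊤  new=⊤  stable

Least fixpoint reached:
  node 0: ⊤
  node 1: ⊤
  node 2: ⊤
  node 3: +
  node 4: ⊤
  node 5: +

+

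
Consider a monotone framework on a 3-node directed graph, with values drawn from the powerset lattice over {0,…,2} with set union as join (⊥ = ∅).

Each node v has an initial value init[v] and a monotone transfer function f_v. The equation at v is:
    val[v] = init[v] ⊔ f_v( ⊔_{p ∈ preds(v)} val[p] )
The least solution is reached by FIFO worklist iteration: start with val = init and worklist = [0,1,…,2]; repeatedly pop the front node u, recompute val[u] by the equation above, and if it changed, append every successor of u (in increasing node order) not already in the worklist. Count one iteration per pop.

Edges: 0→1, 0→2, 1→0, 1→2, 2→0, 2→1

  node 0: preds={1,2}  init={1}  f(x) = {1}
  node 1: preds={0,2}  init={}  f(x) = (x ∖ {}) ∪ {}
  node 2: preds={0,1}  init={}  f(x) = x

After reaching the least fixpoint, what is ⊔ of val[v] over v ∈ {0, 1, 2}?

Worklist (5 pops):
  #1 pop 0: in={} → {1} (no change)
  #2 pop 1: in={1} → {1} (was {}); enqueue [0]
  #3 pop 2: in={1} → {1} (was {}); enqueue [1]
  #4 pop 0: in={1} → {1} (no change)
  #5 pop 1: in={1} → {1} (no change)

Fixpoint:
  val[0] = {1}
  val[1] = {1}
  val[2] = {1}

{1}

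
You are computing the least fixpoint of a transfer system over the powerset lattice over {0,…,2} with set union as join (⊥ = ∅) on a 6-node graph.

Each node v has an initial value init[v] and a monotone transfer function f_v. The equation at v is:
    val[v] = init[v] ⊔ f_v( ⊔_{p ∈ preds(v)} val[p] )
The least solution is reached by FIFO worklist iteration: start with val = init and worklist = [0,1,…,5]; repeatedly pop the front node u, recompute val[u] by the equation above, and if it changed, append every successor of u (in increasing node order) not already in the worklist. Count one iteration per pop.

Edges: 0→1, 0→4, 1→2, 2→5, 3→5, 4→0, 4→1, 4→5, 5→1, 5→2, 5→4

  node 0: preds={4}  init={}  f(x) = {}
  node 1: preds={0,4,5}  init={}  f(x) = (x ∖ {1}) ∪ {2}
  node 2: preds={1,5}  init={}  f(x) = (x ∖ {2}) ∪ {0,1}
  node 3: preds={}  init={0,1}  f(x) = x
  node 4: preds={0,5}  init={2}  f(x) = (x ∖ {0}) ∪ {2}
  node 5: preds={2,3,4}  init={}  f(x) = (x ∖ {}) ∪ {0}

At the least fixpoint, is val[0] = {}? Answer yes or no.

yes

Iteration log — 12 steps:
  step 1. node 0  ⊔preds={2}  new={}  stable
  step 2. node 1  ⊔preds={2}  new={2}  old={}  +wl: 
  step 3. node 2  ⊔preds={2}  new={0,1}  old={}  +wl: 
  step 4. node 3  ⊔preds={}  new={0,1}  stable
  step 5. node 4  ⊔preds={}  new={2}  stable
  step 6. node 5  ⊔preds={0,1,2}  new={0,1,2}  old={}  +wl: 1,2,4
  step 7. node 1  ⊔preds={0,1,2}  new={0,2}  old={2}  +wl: 
  step 8. node 2  ⊔preds={0,1,2}  new={0,1}  stable
  step 9. node 4  ⊔preds={0,1,2}  new={1,2}  old={2}  +wl: 0,1,5
  step 10. node 0  ⊔preds={1,2}  new={}  stable
  step 11. node 1  ⊔preds={0,1,2}  new={0,2}  stable
  step 12. node 5  ⊔preds={0,1,2}  new={0,1,2}  stable

Least fixpoint reached:
  node 0: {}
  node 1: {0,2}
  node 2: {0,1}
  node 3: {0,1}
  node 4: {1,2}
  node 5: {0,1,2}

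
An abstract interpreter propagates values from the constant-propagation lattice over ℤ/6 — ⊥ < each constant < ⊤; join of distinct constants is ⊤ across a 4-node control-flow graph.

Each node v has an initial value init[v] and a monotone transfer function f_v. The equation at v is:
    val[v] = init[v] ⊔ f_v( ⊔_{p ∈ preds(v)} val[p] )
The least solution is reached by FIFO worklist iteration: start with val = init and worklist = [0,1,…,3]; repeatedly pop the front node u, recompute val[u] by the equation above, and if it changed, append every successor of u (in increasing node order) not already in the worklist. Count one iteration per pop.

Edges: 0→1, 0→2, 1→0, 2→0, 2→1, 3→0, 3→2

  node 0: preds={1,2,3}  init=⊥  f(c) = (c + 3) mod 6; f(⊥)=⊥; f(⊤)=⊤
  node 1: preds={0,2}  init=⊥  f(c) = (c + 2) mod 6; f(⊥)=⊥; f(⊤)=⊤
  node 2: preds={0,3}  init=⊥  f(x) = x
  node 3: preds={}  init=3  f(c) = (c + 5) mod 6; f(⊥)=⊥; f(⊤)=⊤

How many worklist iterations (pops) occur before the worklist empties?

8

Iteration log — 8 steps:
  step 1. node 0  ⊔preds=3  new=0  old=⊥  +wl: 
  step 2. node 1  ⊔preds=0  new=2  old=⊥  +wl: 0
  step 3. node 2  ⊔preds=⊤  new=⊤  old=⊥  +wl: 1
  step 4. node 3  ⊔preds=⊥  new=3  stable
  step 5. node 0  ⊔preds=⊤  new=⊤  old=0  +wl: 2
  step 6. node 1  ⊔preds=⊤  new=⊤  old=2  +wl: 0
  step 7. node 2  ⊔preds=⊤  new=⊤  stable
  step 8. node 0  ⊔preds=⊤  new=⊤  stable

Least fixpoint reached:
  node 0: ⊤
  node 1: ⊤
  node 2: ⊤
  node 3: 3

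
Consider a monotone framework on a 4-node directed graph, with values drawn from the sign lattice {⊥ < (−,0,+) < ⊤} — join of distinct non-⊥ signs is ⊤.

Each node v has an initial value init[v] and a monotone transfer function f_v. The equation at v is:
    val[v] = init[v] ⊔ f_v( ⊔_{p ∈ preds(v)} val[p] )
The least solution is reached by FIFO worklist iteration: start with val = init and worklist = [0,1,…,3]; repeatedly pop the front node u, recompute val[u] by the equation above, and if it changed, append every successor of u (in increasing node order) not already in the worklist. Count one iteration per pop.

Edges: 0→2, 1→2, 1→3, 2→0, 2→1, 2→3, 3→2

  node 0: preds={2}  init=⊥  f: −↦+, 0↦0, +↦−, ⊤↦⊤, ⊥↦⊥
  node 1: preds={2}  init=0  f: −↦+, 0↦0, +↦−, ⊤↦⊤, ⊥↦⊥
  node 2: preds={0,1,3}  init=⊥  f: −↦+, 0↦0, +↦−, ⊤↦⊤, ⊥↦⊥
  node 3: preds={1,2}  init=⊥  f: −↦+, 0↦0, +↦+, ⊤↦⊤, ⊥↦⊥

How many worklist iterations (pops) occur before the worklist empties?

7

Trace (7 dequeues):
  [1] u=0 | in ⊥ | out ⊥ | ==
  [2] u=1 | in ⊥ | out 0 | ==
  [3] u=2 | in 0 | out 0 | prev ⊥ | push {0,1}
  [4] u=3 | in 0 | out 0 | prev ⊥ | push {2}
  [5] u=0 | in 0 | out 0 | prev ⊥ | push {}
  [6] u=1 | in 0 | out 0 | ==
  [7] u=2 | in 0 | out 0 | ==

Converged values:
  [0] 0
  [1] 0
  [2] 0
  [3] 0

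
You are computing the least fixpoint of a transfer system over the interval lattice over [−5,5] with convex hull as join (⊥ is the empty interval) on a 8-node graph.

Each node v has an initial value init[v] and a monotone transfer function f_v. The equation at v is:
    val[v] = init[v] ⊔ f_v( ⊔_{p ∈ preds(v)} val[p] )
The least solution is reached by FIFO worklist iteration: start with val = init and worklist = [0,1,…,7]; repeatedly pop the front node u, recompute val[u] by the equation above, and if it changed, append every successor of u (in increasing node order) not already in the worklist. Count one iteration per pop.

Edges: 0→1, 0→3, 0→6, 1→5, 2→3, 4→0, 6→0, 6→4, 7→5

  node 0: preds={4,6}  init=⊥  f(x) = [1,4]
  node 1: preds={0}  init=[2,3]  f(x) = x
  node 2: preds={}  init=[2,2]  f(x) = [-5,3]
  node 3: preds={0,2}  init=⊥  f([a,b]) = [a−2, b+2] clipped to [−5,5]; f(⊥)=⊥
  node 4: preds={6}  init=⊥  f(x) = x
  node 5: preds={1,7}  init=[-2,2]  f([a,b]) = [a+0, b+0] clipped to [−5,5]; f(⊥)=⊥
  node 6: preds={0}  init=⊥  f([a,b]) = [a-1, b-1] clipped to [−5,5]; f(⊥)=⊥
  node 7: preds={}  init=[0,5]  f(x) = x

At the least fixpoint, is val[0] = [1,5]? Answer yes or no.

Worklist (11 pops):
  #1 pop 0: in=⊥ → [1,4] (was ⊥); enqueue []
  #2 pop 1: in=[1,4] → [1,4] (was [2,3]); enqueue []
  #3 pop 2: in=⊥ → [-5,3] (was [2,2]); enqueue []
  #4 pop 3: in=[-5,4] → [-5,5] (was ⊥); enqueue []
  #5 pop 4: in=⊥ → ⊥ (no change)
  #6 pop 5: in=[0,5] → [-2,5] (was [-2,2]); enqueue []
  #7 pop 6: in=[1,4] → [0,3] (was ⊥); enqueue [0,4]
  #8 pop 7: in=⊥ → [0,5] (no change)
  #9 pop 0: in=[0,3] → [1,4] (no change)
  #10 pop 4: in=[0,3] → [0,3] (was ⊥); enqueue [0]
  #11 pop 0: in=[0,3] → [1,4] (no change)

Fixpoint:
  val[0] = [1,4]
  val[1] = [1,4]
  val[2] = [-5,3]
  val[3] = [-5,5]
  val[4] = [0,3]
  val[5] = [-2,5]
  val[6] = [0,3]
  val[7] = [0,5]

no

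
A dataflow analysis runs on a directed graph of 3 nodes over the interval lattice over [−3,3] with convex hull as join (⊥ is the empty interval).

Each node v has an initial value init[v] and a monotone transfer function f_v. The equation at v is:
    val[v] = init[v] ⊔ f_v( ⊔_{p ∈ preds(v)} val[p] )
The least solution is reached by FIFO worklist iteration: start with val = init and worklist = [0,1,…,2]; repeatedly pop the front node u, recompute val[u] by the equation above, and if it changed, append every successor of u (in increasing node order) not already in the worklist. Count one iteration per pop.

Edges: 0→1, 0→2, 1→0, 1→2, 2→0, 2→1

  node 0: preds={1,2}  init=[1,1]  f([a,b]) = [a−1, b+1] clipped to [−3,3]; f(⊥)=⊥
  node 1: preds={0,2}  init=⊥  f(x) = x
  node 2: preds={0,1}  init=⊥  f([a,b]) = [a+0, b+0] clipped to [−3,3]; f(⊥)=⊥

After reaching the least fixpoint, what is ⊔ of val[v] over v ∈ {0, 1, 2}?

Iteration log — 17 steps:
  step 1. node 0  ⊔preds=⊥  new=[1,1]  stable
  step 2. node 1  ⊔preds=[1,1]  new=[1,1]  old=⊥  +wl: 0
  step 3. node 2  ⊔preds=[1,1]  new=[1,1]  old=⊥  +wl: 1
  step 4. node 0  ⊔preds=[1,1]  new=[0,2]  old=[1,1]  +wl: 2
  step 5. node 1  ⊔preds=[0,2]  new=[0,2]  old=[1,1]  +wl: 0
  step 6. node 2  ⊔preds=[0,2]  new=[0,2]  old=[1,1]  +wl: 1
  step 7. node 0  ⊔preds=[0,2]  new=[-1,3]  old=[0,2]  +wl: 2
  step 8. node 1  ⊔preds=[-1,3]  new=[-1,3]  old=[0,2]  +wl: 0
  step 9. node 2  ⊔preds=[-1,3]  new=[-1,3]  old=[0,2]  +wl: 1
  step 10. node 0  ⊔preds=[-1,3]  new=[-2,3]  old=[-1,3]  +wl: 2
  step 11. node 1  ⊔preds=[-2,3]  new=[-2,3]  old=[-1,3]  +wl: 0
  step 12. node 2  ⊔preds=[-2,3]  new=[-2,3]  old=[-1,3]  +wl: 1
  step 13. node 0  ⊔preds=[-2,3]  new=[-3,3]  old=[-2,3]  +wl: 2
  step 14. node 1  ⊔preds=[-3,3]  new=[-3,3]  old=[-2,3]  +wl: 0
  step 15. node 2  ⊔preds=[-3,3]  new=[-3,3]  old=[-2,3]  +wl: 1
  step 16. node 0  ⊔preds=[-3,3]  new=[-3,3]  stable
  step 17. node 1  ⊔preds=[-3,3]  new=[-3,3]  stable

Least fixpoint reached:
  node 0: [-3,3]
  node 1: [-3,3]
  node 2: [-3,3]

[-3,3]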